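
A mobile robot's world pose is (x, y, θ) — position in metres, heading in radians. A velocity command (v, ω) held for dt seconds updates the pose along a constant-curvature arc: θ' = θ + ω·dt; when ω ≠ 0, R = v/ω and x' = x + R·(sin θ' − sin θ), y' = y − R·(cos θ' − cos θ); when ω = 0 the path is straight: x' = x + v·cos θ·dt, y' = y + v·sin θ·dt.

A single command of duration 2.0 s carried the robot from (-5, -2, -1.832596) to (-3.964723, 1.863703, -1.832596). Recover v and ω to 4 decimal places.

Δθ = -1.832596 − -1.832596 = 0.000000
ω = Δθ/dt = 0.000000/2.0 = 0.0000
ω = 0 → v = (Δx·cos θ + Δy·sin θ)/dt = -2.0000

v = -2.0000, ω = 0.0000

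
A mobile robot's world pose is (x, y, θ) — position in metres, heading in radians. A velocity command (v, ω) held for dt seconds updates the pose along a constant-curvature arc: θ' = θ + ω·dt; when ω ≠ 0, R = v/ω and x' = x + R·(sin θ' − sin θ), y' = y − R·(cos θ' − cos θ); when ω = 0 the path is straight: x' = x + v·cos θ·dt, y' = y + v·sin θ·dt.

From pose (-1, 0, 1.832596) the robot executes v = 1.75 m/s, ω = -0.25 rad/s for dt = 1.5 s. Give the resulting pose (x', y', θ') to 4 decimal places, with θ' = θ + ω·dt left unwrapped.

θ' = 1.8326 + -0.25·1.5 = 1.4576
R = v/ω = 1.75/-0.25 = -7.0000
x' = -1 + -7.0000·(sin 1.4576 − sin 1.8326) = -1.1937
y' = 0 − -7.0000·(cos 1.4576 − cos 1.8326) = 2.6024

(-1.1937, 2.6024, 1.4576)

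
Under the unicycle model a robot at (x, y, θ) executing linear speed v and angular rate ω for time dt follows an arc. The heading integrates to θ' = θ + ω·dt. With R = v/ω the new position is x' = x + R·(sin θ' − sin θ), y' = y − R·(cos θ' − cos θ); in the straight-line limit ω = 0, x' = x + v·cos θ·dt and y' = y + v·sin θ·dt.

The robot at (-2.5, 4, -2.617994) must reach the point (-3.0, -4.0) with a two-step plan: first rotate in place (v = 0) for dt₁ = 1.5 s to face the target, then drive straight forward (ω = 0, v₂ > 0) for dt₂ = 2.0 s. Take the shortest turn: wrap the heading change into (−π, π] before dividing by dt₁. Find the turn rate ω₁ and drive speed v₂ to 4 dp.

heading to target = atan2(-4−4, -3−-2.5) = -1.6332
Δθ = wrap(-1.6332 − -2.6180) = 0.9848; ω₁ = Δθ/dt₁ = 0.6565
distance = √((-3−-2.5)² + (-4−4)²) = 8.0156; v₂ = distance/dt₂ = 4.0078

ω₁ = 0.6565, v₂ = 4.0078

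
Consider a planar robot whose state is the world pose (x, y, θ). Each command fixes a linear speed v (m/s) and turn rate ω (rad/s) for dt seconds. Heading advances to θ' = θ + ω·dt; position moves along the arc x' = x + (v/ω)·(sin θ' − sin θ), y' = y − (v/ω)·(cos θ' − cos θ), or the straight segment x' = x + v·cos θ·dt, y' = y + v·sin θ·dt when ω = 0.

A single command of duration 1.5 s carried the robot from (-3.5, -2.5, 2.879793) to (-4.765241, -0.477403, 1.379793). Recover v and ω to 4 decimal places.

v = 1.7500, ω = -1.0000

Δθ = 1.379793 − 2.879793 = -1.500000
ω = Δθ/dt = -1.500000/1.5 = -1.0000
R = −Δy/(cos θ' − cos θ) = -1.7500
v = R·ω = -1.7500·-1.0000 = 1.7500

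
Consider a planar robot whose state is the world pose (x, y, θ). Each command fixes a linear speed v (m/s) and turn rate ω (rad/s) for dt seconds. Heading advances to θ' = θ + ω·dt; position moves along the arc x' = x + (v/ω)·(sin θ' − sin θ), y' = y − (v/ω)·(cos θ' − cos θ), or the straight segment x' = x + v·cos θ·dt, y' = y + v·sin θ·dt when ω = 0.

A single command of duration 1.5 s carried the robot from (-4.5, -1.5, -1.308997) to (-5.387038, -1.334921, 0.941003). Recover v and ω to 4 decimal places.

Δθ = 0.941003 − -1.308997 = 2.250000
ω = Δθ/dt = 2.250000/1.5 = 1.5000
R = Δx/(sin θ' − sin θ) = -0.5000
v = R·ω = -0.5000·1.5000 = -0.7500

v = -0.7500, ω = 1.5000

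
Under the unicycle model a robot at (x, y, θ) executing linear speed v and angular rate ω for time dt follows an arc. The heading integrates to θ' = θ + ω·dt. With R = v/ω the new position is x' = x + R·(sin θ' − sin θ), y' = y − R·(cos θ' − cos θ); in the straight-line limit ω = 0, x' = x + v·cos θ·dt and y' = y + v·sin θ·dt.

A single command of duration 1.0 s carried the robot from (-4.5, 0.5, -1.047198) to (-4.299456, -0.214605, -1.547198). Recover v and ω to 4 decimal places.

Δθ = -1.547198 − -1.047198 = -0.500000
ω = Δθ/dt = -0.500000/1.0 = -0.5000
R = −Δy/(cos θ' − cos θ) = -1.5000
v = R·ω = -1.5000·-0.5000 = 0.7500

v = 0.7500, ω = -0.5000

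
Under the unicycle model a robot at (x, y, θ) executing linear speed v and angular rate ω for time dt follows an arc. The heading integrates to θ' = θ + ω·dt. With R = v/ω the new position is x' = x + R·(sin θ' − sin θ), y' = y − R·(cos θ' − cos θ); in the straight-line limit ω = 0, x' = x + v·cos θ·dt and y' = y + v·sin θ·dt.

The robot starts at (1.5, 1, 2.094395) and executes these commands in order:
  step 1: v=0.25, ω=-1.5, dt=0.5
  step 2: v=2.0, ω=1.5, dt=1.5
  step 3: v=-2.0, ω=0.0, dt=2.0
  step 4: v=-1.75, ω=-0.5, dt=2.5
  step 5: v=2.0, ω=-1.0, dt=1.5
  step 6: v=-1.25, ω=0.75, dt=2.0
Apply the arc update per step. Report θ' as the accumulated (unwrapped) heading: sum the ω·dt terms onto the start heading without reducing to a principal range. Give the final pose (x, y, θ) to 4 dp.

(7.2206, 4.1215, 2.3444)

step 1: θ'=1.3444 (R=-0.1667) → pose (1.4819, 1.1207, 1.3444)
step 2: θ'=3.5944 (R=1.3333) → pose (-0.4007, 2.6190, 3.5944)
step 3: θ'=3.5944 (straight) → pose (3.1962, 4.3690, 3.5944)
step 4: θ'=2.3444 (R=3.5000) → pose (7.2313, 3.6672, 2.3444)
step 5: θ'=0.8444 (R=-2.0000) → pose (7.1670, 6.3930, 0.8444)
step 6: θ'=2.3444 (R=-1.6667) → pose (7.2206, 4.1215, 2.3444)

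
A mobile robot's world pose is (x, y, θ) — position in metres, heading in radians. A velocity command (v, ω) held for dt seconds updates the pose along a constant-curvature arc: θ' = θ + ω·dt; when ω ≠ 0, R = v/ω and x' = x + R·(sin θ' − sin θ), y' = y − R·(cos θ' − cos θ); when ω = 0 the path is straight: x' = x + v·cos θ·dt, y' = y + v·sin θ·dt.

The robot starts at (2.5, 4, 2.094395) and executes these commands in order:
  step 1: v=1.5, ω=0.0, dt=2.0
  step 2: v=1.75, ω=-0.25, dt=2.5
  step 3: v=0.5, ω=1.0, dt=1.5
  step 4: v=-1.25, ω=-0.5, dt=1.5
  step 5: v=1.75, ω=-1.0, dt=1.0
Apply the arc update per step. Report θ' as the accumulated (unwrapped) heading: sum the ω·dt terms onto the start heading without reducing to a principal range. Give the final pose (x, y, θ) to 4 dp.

step 1: θ'=2.0944 (straight) → pose (1.0000, 6.5981, 2.0944)
step 2: θ'=1.4694 (R=-7.0000) → pose (0.0981, 10.8067, 1.4694)
step 3: θ'=2.9694 (R=0.5000) → pose (-0.3136, 11.3499, 2.9694)
step 4: θ'=2.2194 (R=2.5000) → pose (1.2503, 10.3970, 2.2194)
step 5: θ'=1.2194 (R=-1.7500) → pose (1.0019, 12.0565, 1.2194)

(1.0019, 12.0565, 1.2194)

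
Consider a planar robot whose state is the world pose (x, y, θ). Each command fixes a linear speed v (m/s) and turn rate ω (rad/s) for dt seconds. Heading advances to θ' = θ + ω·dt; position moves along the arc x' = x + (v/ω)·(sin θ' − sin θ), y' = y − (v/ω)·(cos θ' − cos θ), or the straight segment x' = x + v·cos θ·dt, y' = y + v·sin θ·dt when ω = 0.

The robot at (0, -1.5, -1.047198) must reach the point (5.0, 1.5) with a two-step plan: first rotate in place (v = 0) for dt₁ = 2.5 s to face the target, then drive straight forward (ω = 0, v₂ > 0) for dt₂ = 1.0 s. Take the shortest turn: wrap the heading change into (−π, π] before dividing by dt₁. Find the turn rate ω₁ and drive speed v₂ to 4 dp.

ω₁ = 0.6350, v₂ = 5.8310

heading to target = atan2(1.5−-1.5, 5−0) = 0.5404
Δθ = wrap(0.5404 − -1.0472) = 1.5876; ω₁ = Δθ/dt₁ = 0.6350
distance = √((5−0)² + (1.5−-1.5)²) = 5.8310; v₂ = distance/dt₂ = 5.8310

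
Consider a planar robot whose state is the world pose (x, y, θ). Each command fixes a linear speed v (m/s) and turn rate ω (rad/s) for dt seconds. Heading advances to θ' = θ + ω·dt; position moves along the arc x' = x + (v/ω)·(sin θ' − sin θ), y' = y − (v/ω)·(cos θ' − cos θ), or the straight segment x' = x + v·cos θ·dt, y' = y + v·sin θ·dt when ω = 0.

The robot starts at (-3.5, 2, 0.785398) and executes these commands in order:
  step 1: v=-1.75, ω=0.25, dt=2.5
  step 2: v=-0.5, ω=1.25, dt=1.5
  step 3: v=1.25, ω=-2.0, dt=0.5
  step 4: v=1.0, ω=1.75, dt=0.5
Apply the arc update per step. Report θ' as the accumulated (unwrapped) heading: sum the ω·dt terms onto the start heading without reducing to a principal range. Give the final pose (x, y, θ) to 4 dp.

(-6.0123, -1.8857, 3.1604)

step 1: θ'=1.4104 (R=-7.0000) → pose (-5.4604, -1.8318, 1.4104)
step 2: θ'=3.2854 (R=-0.4000) → pose (-5.0082, -2.2915, 3.2854)
step 3: θ'=2.2854 (R=-0.6250) → pose (-5.5699, -2.0825, 2.2854)
step 4: θ'=3.1604 (R=0.5714) → pose (-6.0123, -1.8857, 3.1604)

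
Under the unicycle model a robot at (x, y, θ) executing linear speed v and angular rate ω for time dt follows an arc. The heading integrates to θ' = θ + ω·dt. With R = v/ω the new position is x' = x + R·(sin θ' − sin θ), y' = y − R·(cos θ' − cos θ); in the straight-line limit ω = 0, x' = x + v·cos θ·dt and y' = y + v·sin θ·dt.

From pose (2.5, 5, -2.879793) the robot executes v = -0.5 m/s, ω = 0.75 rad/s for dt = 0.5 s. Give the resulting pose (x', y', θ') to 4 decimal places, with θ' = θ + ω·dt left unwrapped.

(2.7239, 5.1079, -2.5048)

θ' = -2.8798 + 0.75·0.5 = -2.5048
R = v/ω = -0.5/0.75 = -0.6667
x' = 2.5 + -0.6667·(sin -2.5048 − sin -2.8798) = 2.7239
y' = 5 − -0.6667·(cos -2.5048 − cos -2.8798) = 5.1079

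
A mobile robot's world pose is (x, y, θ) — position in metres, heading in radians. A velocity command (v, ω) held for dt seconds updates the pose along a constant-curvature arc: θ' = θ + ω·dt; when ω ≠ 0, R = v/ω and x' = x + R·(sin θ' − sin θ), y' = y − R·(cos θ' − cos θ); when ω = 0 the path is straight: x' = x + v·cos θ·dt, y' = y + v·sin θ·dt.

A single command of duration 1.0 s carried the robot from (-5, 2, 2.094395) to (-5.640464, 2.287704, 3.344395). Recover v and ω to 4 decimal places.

v = 0.7500, ω = 1.2500

Δθ = 3.344395 − 2.094395 = 1.250000
ω = Δθ/dt = 1.250000/1.0 = 1.2500
R = Δx/(sin θ' − sin θ) = 0.6000
v = R·ω = 0.6000·1.2500 = 0.7500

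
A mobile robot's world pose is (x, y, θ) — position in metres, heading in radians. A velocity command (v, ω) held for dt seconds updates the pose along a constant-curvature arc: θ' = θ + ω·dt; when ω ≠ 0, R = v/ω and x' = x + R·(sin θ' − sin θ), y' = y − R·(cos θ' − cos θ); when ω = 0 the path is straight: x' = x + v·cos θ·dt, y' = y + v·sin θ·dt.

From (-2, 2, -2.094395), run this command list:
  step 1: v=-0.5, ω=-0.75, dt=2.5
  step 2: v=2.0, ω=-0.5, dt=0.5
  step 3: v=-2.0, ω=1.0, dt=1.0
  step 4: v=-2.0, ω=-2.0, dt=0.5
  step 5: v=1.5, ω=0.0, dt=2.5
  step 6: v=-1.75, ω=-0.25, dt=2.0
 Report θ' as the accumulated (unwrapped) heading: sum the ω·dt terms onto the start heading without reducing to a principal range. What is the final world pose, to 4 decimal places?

step 1: θ'=-3.9694 (R=0.6667) → pose (-0.9317, 2.1177, -3.9694)
step 2: θ'=-4.2194 (R=-4.0000) → pose (-1.5096, 2.9306, -4.2194)
step 3: θ'=-3.2194 (R=-2.0000) → pose (0.0968, 1.8832, -3.2194)
step 4: θ'=-4.2194 (R=1.0000) → pose (0.9000, 1.3595, -4.2194)
step 5: θ'=-4.2194 (straight) → pose (-0.8747, 4.6629, -4.2194)
step 6: θ'=-4.7194 (R=7.0000) → pose (-0.0413, 1.3010, -4.7194)

(-0.0413, 1.3010, -4.7194)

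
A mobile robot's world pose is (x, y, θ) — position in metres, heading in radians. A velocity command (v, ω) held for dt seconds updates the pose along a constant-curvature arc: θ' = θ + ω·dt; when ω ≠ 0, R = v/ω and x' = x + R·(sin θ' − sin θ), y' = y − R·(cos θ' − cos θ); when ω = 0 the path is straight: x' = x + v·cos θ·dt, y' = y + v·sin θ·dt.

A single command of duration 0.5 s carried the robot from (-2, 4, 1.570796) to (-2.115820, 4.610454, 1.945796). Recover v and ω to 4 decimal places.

Δθ = 1.945796 − 1.570796 = 0.375000
ω = Δθ/dt = 0.375000/0.5 = 0.7500
R = −Δy/(cos θ' − cos θ) = 1.6667
v = R·ω = 1.6667·0.7500 = 1.2500

v = 1.2500, ω = 0.7500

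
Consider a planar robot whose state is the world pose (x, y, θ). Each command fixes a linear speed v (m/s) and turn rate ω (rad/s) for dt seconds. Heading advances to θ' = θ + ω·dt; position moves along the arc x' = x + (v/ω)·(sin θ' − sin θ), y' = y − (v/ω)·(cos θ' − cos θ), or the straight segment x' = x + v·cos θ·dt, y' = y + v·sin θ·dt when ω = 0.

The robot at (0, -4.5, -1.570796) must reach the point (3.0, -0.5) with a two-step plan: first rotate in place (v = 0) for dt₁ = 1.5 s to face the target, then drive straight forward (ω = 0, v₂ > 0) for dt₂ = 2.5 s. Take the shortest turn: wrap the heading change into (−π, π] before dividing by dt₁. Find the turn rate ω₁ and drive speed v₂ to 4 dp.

ω₁ = 1.6654, v₂ = 2.0000

heading to target = atan2(-0.5−-4.5, 3−0) = 0.9273
Δθ = wrap(0.9273 − -1.5708) = 2.4981; ω₁ = Δθ/dt₁ = 1.6654
distance = √((3−0)² + (-0.5−-4.5)²) = 5.0000; v₂ = distance/dt₂ = 2.0000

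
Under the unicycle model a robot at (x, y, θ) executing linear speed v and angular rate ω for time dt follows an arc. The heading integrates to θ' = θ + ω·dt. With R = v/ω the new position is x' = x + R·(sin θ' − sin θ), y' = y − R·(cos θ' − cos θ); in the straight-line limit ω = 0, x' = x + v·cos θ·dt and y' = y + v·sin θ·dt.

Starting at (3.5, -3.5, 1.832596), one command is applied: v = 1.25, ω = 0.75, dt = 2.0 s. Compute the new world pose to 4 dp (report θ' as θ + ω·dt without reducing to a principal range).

(1.5737, -2.2950, 3.3326)

θ' = 1.8326 + 0.75·2.0 = 3.3326
R = v/ω = 1.25/0.75 = 1.6667
x' = 3.5 + 1.6667·(sin 3.3326 − sin 1.8326) = 1.5737
y' = -3.5 − 1.6667·(cos 3.3326 − cos 1.8326) = -2.2950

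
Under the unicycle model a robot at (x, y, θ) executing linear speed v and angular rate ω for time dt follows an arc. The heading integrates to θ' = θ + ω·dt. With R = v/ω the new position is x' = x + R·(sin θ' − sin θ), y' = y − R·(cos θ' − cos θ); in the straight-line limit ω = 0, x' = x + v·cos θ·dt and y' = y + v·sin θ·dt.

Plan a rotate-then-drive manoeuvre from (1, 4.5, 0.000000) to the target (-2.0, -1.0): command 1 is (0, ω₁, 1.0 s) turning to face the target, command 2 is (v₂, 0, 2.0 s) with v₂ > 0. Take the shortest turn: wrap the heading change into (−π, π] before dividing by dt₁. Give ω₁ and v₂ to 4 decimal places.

ω₁ = -2.0701, v₂ = 3.1325

heading to target = atan2(-1−4.5, -2−1) = -2.0701
Δθ = wrap(-2.0701 − 0.0000) = -2.0701; ω₁ = Δθ/dt₁ = -2.0701
distance = √((-2−1)² + (-1−4.5)²) = 6.2650; v₂ = distance/dt₂ = 3.1325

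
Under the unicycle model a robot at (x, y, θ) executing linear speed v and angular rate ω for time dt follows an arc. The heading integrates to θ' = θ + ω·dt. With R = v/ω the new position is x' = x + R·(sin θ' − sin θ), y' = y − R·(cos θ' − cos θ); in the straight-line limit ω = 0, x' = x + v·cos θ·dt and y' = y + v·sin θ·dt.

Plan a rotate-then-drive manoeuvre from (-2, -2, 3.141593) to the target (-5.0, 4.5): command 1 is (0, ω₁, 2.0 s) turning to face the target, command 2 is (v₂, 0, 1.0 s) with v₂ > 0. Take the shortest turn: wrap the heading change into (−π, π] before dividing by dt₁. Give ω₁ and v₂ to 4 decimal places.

ω₁ = -0.5692, v₂ = 7.1589

heading to target = atan2(4.5−-2, -5−-2) = 2.0032
Δθ = wrap(2.0032 − 3.1416) = -1.1384; ω₁ = Δθ/dt₁ = -0.5692
distance = √((-5−-2)² + (4.5−-2)²) = 7.1589; v₂ = distance/dt₂ = 7.1589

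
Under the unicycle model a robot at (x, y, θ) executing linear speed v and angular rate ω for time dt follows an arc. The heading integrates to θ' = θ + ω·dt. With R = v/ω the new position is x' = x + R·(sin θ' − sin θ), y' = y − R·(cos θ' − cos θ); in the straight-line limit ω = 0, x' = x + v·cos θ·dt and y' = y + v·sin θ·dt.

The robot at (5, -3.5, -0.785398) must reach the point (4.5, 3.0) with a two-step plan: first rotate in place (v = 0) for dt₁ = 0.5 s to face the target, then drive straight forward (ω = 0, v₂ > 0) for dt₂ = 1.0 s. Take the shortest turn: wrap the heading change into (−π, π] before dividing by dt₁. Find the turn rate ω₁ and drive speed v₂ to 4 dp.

heading to target = atan2(3−-3.5, 4.5−5) = 1.6476
Δθ = wrap(1.6476 − -0.7854) = 2.4330; ω₁ = Δθ/dt₁ = 4.8659
distance = √((4.5−5)² + (3−-3.5)²) = 6.5192; v₂ = distance/dt₂ = 6.5192

ω₁ = 4.8659, v₂ = 6.5192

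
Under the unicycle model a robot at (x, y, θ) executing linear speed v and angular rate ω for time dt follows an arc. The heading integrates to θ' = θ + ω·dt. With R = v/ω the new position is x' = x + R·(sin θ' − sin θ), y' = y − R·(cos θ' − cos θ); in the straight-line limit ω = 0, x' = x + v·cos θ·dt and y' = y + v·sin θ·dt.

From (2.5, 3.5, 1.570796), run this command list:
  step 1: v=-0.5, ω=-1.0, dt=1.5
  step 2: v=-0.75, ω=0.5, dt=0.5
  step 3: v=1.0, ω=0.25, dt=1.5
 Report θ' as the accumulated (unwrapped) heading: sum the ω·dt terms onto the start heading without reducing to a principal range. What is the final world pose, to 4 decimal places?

step 1: θ'=0.0708 (R=0.5000) → pose (2.0354, 3.0013, 0.0708)
step 2: θ'=0.3208 (R=-1.5000) → pose (1.6685, 2.9285, 0.3208)
step 3: θ'=0.6958 (R=4.0000) → pose (2.9712, 3.6543, 0.6958)

(2.9712, 3.6543, 0.6958)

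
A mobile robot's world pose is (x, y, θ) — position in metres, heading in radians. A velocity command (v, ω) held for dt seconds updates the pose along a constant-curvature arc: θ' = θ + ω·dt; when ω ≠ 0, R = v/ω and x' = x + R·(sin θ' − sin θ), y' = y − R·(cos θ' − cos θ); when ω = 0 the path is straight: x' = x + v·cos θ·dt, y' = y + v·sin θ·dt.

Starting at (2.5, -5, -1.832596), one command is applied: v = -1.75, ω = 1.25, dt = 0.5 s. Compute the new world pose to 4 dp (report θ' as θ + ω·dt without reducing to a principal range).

θ' = -1.8326 + 1.25·0.5 = -1.2076
R = v/ω = -1.75/1.25 = -1.4000
x' = 2.5 + -1.4000·(sin -1.2076 − sin -1.8326) = 2.4564
y' = -5 − -1.4000·(cos -1.2076 − cos -1.8326) = -4.1403

(2.4564, -4.1403, -1.2076)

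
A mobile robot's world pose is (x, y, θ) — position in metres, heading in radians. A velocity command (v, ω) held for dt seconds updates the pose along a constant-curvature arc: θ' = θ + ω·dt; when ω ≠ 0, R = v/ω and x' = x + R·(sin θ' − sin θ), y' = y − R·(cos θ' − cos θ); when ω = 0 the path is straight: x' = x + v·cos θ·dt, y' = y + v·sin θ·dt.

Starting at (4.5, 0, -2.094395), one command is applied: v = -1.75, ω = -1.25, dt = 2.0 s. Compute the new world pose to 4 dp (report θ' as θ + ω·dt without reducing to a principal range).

θ' = -2.0944 + -1.25·2.0 = -4.5944
R = v/ω = -1.75/-1.25 = 1.4000
x' = 4.5 + 1.4000·(sin -4.5944 − sin -2.0944) = 7.1027
y' = 0 − 1.4000·(cos -4.5944 − cos -2.0944) = -0.5352

(7.1027, -0.5352, -4.5944)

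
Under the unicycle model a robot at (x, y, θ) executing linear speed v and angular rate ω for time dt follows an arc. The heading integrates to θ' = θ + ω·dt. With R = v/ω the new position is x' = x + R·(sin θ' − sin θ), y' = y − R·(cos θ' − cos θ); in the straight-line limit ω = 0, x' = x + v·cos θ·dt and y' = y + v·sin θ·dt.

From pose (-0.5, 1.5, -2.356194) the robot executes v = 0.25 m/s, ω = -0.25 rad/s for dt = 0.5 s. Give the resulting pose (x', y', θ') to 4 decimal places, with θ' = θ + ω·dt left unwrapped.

(-0.5937, 1.4174, -2.4812)

θ' = -2.3562 + -0.25·0.5 = -2.4812
R = v/ω = 0.25/-0.25 = -1.0000
x' = -0.5 + -1.0000·(sin -2.4812 − sin -2.3562) = -0.5937
y' = 1.5 − -1.0000·(cos -2.4812 − cos -2.3562) = 1.4174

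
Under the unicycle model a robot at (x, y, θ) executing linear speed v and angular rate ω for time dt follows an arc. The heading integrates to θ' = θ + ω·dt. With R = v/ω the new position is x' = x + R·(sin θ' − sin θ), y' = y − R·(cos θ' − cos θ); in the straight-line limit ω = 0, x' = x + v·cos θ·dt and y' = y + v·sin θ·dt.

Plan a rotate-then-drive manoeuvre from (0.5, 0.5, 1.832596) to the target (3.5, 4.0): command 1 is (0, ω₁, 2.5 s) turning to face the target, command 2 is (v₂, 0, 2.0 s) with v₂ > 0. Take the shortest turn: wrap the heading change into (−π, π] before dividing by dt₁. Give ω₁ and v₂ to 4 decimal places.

heading to target = atan2(4−0.5, 3.5−0.5) = 0.8622
Δθ = wrap(0.8622 − 1.8326) = -0.9704; ω₁ = Δθ/dt₁ = -0.3882
distance = √((3.5−0.5)² + (4−0.5)²) = 4.6098; v₂ = distance/dt₂ = 2.3049

ω₁ = -0.3882, v₂ = 2.3049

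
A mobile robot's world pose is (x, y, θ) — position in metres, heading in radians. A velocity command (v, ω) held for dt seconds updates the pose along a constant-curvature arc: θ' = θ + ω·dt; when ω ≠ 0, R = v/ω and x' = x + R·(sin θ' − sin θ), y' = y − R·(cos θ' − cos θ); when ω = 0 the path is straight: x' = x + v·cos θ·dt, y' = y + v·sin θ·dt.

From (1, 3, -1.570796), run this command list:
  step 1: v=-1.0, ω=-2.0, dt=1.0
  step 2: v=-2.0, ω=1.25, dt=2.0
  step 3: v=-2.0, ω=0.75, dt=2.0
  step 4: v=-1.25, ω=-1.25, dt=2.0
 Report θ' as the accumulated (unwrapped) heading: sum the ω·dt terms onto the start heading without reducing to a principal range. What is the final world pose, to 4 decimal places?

(-0.9656, 8.2117, -2.0708)

step 1: θ'=-3.5708 (R=0.5000) → pose (1.7081, 3.4546, -3.5708)
step 2: θ'=-1.0708 (R=-1.6000) → pose (3.7780, 5.6766, -1.0708)
step 3: θ'=0.4292 (R=-2.6667) → pose (0.3281, 6.8229, 0.4292)
step 4: θ'=-2.0708 (R=1.0000) → pose (-0.9656, 8.2117, -2.0708)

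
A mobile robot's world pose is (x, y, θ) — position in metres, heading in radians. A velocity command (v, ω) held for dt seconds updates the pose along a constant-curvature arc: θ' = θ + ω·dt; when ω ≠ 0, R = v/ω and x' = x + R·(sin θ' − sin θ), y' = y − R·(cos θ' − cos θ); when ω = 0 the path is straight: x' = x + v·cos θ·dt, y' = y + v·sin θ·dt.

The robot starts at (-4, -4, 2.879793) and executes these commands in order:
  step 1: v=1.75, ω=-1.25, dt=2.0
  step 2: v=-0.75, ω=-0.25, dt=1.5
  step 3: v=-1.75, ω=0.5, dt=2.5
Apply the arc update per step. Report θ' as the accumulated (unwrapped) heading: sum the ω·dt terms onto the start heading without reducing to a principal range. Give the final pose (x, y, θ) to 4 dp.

(-8.5644, -3.9735, 1.2548)

step 1: θ'=0.3798 (R=-1.4000) → pose (-4.1567, -1.3475, 0.3798)
step 2: θ'=0.0048 (R=3.0000) → pose (-5.2545, -1.5612, 0.0048)
step 3: θ'=1.2548 (R=-3.5000) → pose (-8.5644, -3.9735, 1.2548)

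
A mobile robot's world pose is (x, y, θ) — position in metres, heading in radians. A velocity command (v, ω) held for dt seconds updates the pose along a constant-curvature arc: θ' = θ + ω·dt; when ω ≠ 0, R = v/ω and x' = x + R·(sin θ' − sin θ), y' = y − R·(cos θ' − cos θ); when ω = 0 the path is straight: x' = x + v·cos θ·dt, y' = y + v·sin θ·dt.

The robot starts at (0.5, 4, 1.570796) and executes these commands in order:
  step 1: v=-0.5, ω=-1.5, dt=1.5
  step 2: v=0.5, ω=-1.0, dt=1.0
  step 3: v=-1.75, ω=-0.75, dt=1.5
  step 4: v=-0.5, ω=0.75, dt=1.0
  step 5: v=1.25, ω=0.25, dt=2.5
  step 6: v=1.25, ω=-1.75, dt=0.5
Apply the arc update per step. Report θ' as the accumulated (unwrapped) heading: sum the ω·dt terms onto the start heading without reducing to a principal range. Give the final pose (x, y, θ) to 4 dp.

(1.3577, 1.9575, -2.3042)

step 1: θ'=-0.6792 (R=0.3333) → pose (-0.0427, 3.7406, -0.6792)
step 2: θ'=-1.6792 (R=-0.5000) → pose (0.1403, 3.2975, -1.6792)
step 3: θ'=-2.8042 (R=2.3333) → pose (1.6875, 5.2468, -2.8042)
step 4: θ'=-2.0542 (R=-0.6667) → pose (2.0571, 5.5661, -2.0542)
step 5: θ'=-1.4292 (R=5.0000) → pose (1.5342, 2.5365, -1.4292)
step 6: θ'=-2.3042 (R=-0.7143) → pose (1.3577, 1.9575, -2.3042)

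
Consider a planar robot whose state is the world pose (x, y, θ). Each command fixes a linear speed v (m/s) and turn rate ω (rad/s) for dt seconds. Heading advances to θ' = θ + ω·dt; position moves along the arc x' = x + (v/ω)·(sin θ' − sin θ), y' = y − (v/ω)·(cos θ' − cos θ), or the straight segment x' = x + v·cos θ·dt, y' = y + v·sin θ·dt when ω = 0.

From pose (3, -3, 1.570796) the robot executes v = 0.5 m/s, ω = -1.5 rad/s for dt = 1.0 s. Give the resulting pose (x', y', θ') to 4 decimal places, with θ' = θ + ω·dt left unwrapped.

(3.3098, -2.6675, 0.0708)

θ' = 1.5708 + -1.5·1.0 = 0.0708
R = v/ω = 0.5/-1.5 = -0.3333
x' = 3 + -0.3333·(sin 0.0708 − sin 1.5708) = 3.3098
y' = -3 − -0.3333·(cos 0.0708 − cos 1.5708) = -2.6675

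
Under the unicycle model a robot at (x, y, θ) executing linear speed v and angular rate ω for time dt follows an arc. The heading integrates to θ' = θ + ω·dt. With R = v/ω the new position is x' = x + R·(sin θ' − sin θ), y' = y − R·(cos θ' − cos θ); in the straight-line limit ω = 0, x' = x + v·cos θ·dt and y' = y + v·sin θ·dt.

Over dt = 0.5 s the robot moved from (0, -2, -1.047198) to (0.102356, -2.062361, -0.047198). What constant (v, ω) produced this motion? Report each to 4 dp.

Δθ = -0.047198 − -1.047198 = 1.000000
ω = Δθ/dt = 1.000000/0.5 = 2.0000
R = Δx/(sin θ' − sin θ) = 0.1250
v = R·ω = 0.1250·2.0000 = 0.2500

v = 0.2500, ω = 2.0000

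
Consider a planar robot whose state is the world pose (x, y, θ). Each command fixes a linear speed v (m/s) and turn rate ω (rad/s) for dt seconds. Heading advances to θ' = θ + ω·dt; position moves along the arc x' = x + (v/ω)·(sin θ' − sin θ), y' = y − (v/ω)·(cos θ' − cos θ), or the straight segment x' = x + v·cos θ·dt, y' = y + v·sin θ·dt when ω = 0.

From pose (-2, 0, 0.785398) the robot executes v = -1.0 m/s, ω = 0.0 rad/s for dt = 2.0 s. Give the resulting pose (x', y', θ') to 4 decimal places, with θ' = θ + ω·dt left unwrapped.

(-3.4142, -1.4142, 0.7854)

θ' = 0.7854 + 0.0·2.0 = 0.7854
ω = 0 → straight: x' = -2 + -1.0·cos(0.7854)·2.0 = -3.4142
y' = 0 + -1.0·sin(0.7854)·2.0 = -1.4142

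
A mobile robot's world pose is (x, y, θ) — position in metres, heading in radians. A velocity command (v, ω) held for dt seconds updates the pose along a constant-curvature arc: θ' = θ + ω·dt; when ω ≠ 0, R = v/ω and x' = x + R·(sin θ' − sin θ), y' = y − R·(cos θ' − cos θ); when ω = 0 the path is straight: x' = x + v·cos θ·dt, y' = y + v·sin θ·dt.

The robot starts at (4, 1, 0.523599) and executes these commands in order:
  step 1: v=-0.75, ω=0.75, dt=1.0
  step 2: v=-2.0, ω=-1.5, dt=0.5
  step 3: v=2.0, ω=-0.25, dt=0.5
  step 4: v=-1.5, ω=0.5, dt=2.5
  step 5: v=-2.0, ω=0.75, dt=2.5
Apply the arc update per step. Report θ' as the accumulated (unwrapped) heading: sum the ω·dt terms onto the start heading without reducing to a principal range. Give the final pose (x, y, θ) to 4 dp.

step 1: θ'=1.2736 (R=-1.0000) → pose (3.5438, 0.4268, 1.2736)
step 2: θ'=0.5236 (R=1.3333) → pose (2.9356, -0.3374, 0.5236)
step 3: θ'=0.3986 (R=-8.0000) → pose (3.8306, 0.1072, 0.3986)
step 4: θ'=1.6486 (R=-3.0000) → pose (2.0041, -2.8908, 1.6486)
step 5: θ'=3.5236 (R=-2.6667) → pose (5.6568, -5.1580, 3.5236)

(5.6568, -5.1580, 3.5236)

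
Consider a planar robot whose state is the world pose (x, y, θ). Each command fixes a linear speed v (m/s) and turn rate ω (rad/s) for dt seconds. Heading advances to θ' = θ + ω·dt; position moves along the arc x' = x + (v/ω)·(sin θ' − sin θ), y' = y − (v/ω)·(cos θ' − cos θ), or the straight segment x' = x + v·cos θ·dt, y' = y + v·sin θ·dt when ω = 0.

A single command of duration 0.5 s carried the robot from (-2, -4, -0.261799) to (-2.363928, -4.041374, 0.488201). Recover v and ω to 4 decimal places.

Δθ = 0.488201 − -0.261799 = 0.750000
ω = Δθ/dt = 0.750000/0.5 = 1.5000
R = Δx/(sin θ' − sin θ) = -0.5000
v = R·ω = -0.5000·1.5000 = -0.7500

v = -0.7500, ω = 1.5000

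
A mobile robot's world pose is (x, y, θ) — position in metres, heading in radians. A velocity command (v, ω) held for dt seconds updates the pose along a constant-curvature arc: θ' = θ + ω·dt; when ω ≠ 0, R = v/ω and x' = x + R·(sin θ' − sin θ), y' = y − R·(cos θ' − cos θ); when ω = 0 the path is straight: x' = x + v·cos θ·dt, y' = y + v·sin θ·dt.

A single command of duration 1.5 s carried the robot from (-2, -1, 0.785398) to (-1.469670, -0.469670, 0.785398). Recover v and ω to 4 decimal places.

v = 0.5000, ω = 0.0000

Δθ = 0.785398 − 0.785398 = 0.000000
ω = Δθ/dt = 0.000000/1.5 = 0.0000
ω = 0 → v = (Δx·cos θ + Δy·sin θ)/dt = 0.5000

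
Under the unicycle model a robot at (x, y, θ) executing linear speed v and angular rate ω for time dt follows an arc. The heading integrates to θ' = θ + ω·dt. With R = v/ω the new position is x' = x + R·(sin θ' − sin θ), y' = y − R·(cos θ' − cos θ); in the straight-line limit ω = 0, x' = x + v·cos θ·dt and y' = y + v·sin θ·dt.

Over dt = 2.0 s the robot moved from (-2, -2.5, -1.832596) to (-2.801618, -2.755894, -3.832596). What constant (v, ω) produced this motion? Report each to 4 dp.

v = 0.5000, ω = -1.0000

Δθ = -3.832596 − -1.832596 = -2.000000
ω = Δθ/dt = -2.000000/2.0 = -1.0000
R = Δx/(sin θ' − sin θ) = -0.5000
v = R·ω = -0.5000·-1.0000 = 0.5000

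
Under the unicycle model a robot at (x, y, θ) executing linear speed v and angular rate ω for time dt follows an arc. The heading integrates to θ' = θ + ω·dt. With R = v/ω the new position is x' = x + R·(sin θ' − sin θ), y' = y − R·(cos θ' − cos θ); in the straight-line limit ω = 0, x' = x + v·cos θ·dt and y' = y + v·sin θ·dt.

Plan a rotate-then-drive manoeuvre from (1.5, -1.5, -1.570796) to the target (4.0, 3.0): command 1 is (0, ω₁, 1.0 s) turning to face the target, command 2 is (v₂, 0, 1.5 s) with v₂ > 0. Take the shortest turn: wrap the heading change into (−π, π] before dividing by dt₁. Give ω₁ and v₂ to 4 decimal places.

ω₁ = 2.6345, v₂ = 3.4319

heading to target = atan2(3−-1.5, 4−1.5) = 1.0637
Δθ = wrap(1.0637 − -1.5708) = 2.6345; ω₁ = Δθ/dt₁ = 2.6345
distance = √((4−1.5)² + (3−-1.5)²) = 5.1478; v₂ = distance/dt₂ = 3.4319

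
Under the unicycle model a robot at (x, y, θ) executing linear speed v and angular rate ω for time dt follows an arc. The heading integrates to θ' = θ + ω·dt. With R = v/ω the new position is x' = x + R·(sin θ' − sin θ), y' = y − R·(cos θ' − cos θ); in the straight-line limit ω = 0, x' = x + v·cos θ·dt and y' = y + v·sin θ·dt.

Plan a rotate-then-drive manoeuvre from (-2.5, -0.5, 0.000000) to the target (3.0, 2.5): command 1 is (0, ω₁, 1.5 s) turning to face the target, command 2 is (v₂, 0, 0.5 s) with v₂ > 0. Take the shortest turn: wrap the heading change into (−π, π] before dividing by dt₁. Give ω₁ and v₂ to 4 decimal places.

ω₁ = 0.3329, v₂ = 12.5300

heading to target = atan2(2.5−-0.5, 3−-2.5) = 0.4993
Δθ = wrap(0.4993 − 0.0000) = 0.4993; ω₁ = Δθ/dt₁ = 0.3329
distance = √((3−-2.5)² + (2.5−-0.5)²) = 6.2650; v₂ = distance/dt₂ = 12.5300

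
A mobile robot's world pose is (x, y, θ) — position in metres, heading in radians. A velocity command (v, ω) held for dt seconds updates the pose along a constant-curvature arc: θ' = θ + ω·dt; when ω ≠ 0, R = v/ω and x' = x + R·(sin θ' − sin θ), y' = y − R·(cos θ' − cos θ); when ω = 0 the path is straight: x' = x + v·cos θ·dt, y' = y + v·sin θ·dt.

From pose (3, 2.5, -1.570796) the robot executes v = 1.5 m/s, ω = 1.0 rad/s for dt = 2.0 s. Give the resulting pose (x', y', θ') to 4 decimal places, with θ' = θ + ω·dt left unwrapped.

θ' = -1.5708 + 1.0·2.0 = 0.4292
R = v/ω = 1.5/1.0 = 1.5000
x' = 3 + 1.5000·(sin 0.4292 − sin -1.5708) = 5.1242
y' = 2.5 − 1.5000·(cos 0.4292 − cos -1.5708) = 1.1361

(5.1242, 1.1361, 0.4292)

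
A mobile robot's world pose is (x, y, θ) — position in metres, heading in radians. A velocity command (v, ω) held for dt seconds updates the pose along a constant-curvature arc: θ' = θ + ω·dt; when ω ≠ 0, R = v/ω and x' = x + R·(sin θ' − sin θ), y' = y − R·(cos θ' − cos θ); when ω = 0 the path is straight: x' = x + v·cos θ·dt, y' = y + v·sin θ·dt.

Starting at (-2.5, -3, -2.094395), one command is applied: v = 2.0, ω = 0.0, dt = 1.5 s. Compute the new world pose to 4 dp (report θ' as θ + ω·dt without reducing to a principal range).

(-4.0000, -5.5981, -2.0944)

θ' = -2.0944 + 0.0·1.5 = -2.0944
ω = 0 → straight: x' = -2.5 + 2.0·cos(-2.0944)·1.5 = -4.0000
y' = -3 + 2.0·sin(-2.0944)·1.5 = -5.5981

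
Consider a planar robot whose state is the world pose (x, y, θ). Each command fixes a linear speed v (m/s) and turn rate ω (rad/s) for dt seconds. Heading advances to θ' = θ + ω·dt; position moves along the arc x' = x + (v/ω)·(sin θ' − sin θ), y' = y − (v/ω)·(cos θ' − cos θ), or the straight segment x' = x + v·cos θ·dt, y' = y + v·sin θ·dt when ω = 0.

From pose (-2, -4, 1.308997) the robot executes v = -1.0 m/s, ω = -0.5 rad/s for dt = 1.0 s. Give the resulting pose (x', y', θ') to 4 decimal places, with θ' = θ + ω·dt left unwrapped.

(-2.4847, -4.8628, 0.8090)

θ' = 1.3090 + -0.5·1.0 = 0.8090
R = v/ω = -1.0/-0.5 = 2.0000
x' = -2 + 2.0000·(sin 0.8090 − sin 1.3090) = -2.4847
y' = -4 − 2.0000·(cos 0.8090 − cos 1.3090) = -4.8628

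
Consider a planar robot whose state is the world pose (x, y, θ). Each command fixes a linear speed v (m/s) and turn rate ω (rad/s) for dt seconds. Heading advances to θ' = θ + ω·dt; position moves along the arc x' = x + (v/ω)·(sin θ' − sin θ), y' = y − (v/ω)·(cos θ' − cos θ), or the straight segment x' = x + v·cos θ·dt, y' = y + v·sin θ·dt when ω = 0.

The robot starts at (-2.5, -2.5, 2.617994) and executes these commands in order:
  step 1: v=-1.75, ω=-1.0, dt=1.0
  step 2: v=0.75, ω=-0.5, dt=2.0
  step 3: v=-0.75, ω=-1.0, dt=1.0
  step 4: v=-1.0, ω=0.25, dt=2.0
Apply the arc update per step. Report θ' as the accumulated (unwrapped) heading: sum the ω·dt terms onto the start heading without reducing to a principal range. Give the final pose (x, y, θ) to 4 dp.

(-3.6739, -2.4638, 0.1180)

step 1: θ'=1.6180 (R=1.7500) → pose (-1.6269, -3.9330, 1.6180)
step 2: θ'=0.6180 (R=-1.5000) → pose (-0.9977, -2.6396, 0.6180)
step 3: θ'=-0.3820 (R=0.7500) → pose (-1.7119, -2.7243, -0.3820)
step 4: θ'=0.1180 (R=-4.0000) → pose (-3.6739, -2.4638, 0.1180)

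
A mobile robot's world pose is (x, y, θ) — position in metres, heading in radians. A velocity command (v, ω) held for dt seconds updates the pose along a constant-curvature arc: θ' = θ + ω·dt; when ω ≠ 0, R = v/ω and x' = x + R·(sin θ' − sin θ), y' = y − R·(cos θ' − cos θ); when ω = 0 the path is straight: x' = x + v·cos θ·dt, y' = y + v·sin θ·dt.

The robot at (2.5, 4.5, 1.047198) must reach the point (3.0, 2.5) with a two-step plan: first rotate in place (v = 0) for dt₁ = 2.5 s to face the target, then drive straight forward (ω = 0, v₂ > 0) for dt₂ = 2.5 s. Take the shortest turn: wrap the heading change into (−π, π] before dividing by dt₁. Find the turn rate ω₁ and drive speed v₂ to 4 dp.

ω₁ = -0.9492, v₂ = 0.8246

heading to target = atan2(2.5−4.5, 3−2.5) = -1.3258
Δθ = wrap(-1.3258 − 1.0472) = -2.3730; ω₁ = Δθ/dt₁ = -0.9492
distance = √((3−2.5)² + (2.5−4.5)²) = 2.0616; v₂ = distance/dt₂ = 0.8246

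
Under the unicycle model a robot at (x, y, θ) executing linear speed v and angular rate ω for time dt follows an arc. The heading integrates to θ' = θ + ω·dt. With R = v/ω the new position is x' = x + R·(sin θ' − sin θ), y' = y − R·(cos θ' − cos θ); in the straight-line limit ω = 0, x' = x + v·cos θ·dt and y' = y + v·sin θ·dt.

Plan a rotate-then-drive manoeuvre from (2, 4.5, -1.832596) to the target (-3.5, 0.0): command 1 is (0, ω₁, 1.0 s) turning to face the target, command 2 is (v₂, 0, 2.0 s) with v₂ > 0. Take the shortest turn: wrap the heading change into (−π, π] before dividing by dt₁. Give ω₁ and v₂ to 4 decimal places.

heading to target = atan2(0−4.5, -3.5−2) = -2.4559
Δθ = wrap(-2.4559 − -1.8326) = -0.6233; ω₁ = Δθ/dt₁ = -0.6233
distance = √((-3.5−2)² + (0−4.5)²) = 7.1063; v₂ = distance/dt₂ = 3.5532

ω₁ = -0.6233, v₂ = 3.5532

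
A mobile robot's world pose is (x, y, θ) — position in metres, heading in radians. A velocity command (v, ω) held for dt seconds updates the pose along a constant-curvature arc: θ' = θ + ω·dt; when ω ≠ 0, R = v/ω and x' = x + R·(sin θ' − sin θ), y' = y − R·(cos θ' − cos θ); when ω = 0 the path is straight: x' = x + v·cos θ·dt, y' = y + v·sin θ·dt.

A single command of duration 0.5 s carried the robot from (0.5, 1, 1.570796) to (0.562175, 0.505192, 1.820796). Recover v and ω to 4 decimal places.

v = -1.0000, ω = 0.5000

Δθ = 1.820796 − 1.570796 = 0.250000
ω = Δθ/dt = 0.250000/0.5 = 0.5000
R = −Δy/(cos θ' − cos θ) = -2.0000
v = R·ω = -2.0000·0.5000 = -1.0000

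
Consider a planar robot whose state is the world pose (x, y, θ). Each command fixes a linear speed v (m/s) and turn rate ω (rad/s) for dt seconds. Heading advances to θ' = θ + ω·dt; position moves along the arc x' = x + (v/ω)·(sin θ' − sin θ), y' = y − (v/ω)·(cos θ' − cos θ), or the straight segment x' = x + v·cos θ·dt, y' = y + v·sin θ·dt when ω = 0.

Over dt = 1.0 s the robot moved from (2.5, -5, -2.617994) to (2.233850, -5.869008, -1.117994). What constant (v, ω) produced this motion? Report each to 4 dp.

Δθ = -1.117994 − -2.617994 = 1.500000
ω = Δθ/dt = 1.500000/1.0 = 1.5000
R = −Δy/(cos θ' − cos θ) = 0.6667
v = R·ω = 0.6667·1.5000 = 1.0000

v = 1.0000, ω = 1.5000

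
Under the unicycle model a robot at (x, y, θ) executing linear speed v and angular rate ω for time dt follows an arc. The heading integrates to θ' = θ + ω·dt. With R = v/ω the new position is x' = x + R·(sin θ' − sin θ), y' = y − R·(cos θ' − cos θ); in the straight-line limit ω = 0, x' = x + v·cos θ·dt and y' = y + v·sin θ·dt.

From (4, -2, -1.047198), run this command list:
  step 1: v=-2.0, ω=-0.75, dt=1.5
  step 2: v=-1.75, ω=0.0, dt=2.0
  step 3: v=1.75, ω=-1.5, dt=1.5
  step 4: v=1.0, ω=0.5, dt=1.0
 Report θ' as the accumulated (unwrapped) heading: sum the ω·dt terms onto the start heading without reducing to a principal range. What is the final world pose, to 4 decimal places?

(3.5021, 4.9030, -3.9222)

step 1: θ'=-2.1722 (R=2.6667) → pose (4.1106, 0.8421, -2.1722)
step 2: θ'=-2.1722 (straight) → pose (6.0909, 3.7280, -2.1722)
step 3: θ'=-4.4222 (R=-1.1667) → pose (4.0111, 4.0543, -4.4222)
step 4: θ'=-3.9222 (R=2.0000) → pose (3.5021, 4.9030, -3.9222)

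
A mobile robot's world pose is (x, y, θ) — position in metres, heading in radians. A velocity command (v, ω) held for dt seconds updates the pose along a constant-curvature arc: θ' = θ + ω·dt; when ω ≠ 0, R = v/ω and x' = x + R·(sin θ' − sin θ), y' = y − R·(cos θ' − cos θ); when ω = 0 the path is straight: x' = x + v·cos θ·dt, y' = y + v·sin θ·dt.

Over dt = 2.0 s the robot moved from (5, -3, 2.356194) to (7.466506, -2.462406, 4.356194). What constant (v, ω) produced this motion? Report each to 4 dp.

v = -1.5000, ω = 1.0000

Δθ = 4.356194 − 2.356194 = 2.000000
ω = Δθ/dt = 2.000000/2.0 = 1.0000
R = Δx/(sin θ' − sin θ) = -1.5000
v = R·ω = -1.5000·1.0000 = -1.5000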